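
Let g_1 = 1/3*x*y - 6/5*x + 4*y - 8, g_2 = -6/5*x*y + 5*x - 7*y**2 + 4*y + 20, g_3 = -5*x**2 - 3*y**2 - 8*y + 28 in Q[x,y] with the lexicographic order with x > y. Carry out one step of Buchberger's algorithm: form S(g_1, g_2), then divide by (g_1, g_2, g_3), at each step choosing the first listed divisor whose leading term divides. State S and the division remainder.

lcm(LM(g_1), LM(g_2)) = x*y.
S = (lcm/LT(g_1))·g_1 − (lcm/LT(g_2))·g_2 = 17/30*x - 35/6*y**2 + 46/3*y - 22/3.
Reduce S modulo (g_1, g_2, g_3) in that order:
  leading term x: no divisor's leading term divides it; move 17/30*x to the remainder.
  leading term y**2: no divisor's leading term divides it; move -35/6*y**2 to the remainder.
  leading term y: no divisor's leading term divides it; move 46/3*y to the remainder.
  leading term 1: no divisor's leading term divides it; move -22/3 to the remainder.
The remainder 17/30*x - 35/6*y**2 + 46/3*y - 22/3 is nonzero, so it would be added as the next basis element.

S(g_1, g_2) = 17/30*x - 35/6*y**2 + 46/3*y - 22/3; remainder on division = 17/30*x - 35/6*y**2 + 46/3*y - 22/3.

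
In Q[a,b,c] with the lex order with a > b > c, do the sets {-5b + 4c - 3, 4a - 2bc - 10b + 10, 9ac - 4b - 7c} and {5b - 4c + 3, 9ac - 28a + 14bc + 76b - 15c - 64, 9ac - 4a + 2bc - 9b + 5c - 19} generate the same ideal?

Yes, the ideals are equal.

For a fixed monomial order, each ideal has a unique reduced Gröbner basis; comparing bases decides equality.
Buchberger on the first generating set:
f_1 = -5b + 4c - 3, LT = b.
f_2 = 4a - 2bc - 10b + 10, LT = a.
f_3 = 9ac - 4b - 7c, LT = ac.

S(f_2,f_3): lcm = ac. S = -1/2bc^2 - 5/2bc + 4/9b + 59/18c.
  leading term bc^2: subtract (1/10c^2)·f_1 from -1/2bc^2 - 5/2bc + 4/9b + 59/18c → -5/2bc + 4/9b - 2/5c^3 + 3/10c^2 + 59/18c
  leading term bc: subtract (1/2c)·f_1 from -5/2bc + 4/9b - 2/5c^3 + 3/10c^2 + 59/18c → 4/9b - 2/5c^3 - 17/10c^2 + 43/9c
  leading term b: subtract (-4/45)·f_1 from 4/9b - 2/5c^3 - 17/10c^2 + 43/9c → -2/5c^3 - 17/10c^2 + 77/15c - 4/15
  leading term c^3: no divisor's leading term divides it; move -2/5c^3 to the remainder.
  leading term c^2: no divisor's leading term divides it; move -17/10c^2 to the remainder.
  leading term c: no divisor's leading term divides it; move 77/15c to the remainder.
  leading term 1: no divisor's leading term divides it; move -4/15 to the remainder.
  remainder -2/5c^3 - 17/10c^2 + 77/15c - 4/15 ≠ 0; add g_4 = -2/5c^3 - 17/10c^2 + 77/15c - 4/15 to the basis.

The other S-polynomials (S(f_1,f_2), S(f_1,f_3), S(f_1,g_4), S(f_2,g_4), S(f_3,g_4)) all reduce to 0 modulo the current basis, so we have a Gröbner basis.
Inter-reduce: drop elements whose leading term is divisible by another's, tail-reduce, and make monic.
Reduced Gröbner basis: {a - 2/5c^2 - 17/10c + 4, b - 4/5c + 3/5, c^3 + 17/4c^2 - 77/6c + 2/3}.

Buchberger on the second generating set:
h_1 = 5b - 4c + 3, LT = b.
h_2 = 9ac - 28a + 14bc + 76b - 15c - 64, LT = ac.
h_3 = 9ac - 4a + 2bc - 9b + 5c - 19, LT = ac.

S(h_2,h_3): lcm = ac. S = -8/3a + 4/3bc + 85/9b - 20/9c - 5.
  leading term a: no divisor's leading term divides it; move -8/3a to the remainder.
  leading term bc: subtract (4/15c)·h_1 from 4/3bc + 85/9b - 20/9c - 5 → 85/9b + 16/15c^2 - 136/45c - 5
  leading term b: subtract (17/9)·h_1 from 85/9b + 16/15c^2 - 136/45c - 5 → 16/15c^2 + 68/15c - 32/3
  leading term c^2: no divisor's leading term divides it; move 16/15c^2 to the remainder.
  leading term c: no divisor's leading term divides it; move 68/15c to the remainder.
  leading term 1: no divisor's leading term divides it; move -32/3 to the remainder.
  remainder -8/3a + 16/15c^2 + 68/15c - 32/3 ≠ 0; add k_4 = -8/3a + 16/15c^2 + 68/15c - 32/3 to the basis.

S(h_2,k_4): lcm = ac. S = -28/9a + 14/9bc + 76/9b + 2/5c^3 + 17/10c^2 - 17/3c - 64/9.
  leading term a: subtract (7/6)·k_4 from -28/9a + 14/9bc + 76/9b + 2/5c^3 + 17/10c^2 - 17/3c - 64/9 → 14/9bc + 76/9b + 2/5c^3 + 41/90c^2 - 493/45c + 16/3
  leading term bc: subtract (14/45c)·h_1 from 14/9bc + 76/9b + 2/5c^3 + 41/90c^2 - 493/45c + 16/3 → 76/9b + 2/5c^3 + 17/10c^2 - 107/9c + 16/3
  leading term b: subtract (76/45)·h_1 from 76/9b + 2/5c^3 + 17/10c^2 - 107/9c + 16/3 → 2/5c^3 + 17/10c^2 - 77/15c + 4/15
  leading term c^3: no divisor's leading term divides it; move 2/5c^3 to the remainder.
  leading term c^2: no divisor's leading term divides it; move 17/10c^2 to the remainder.
  leading term c: no divisor's leading term divides it; move -77/15c to the remainder.
  leading term 1: no divisor's leading term divides it; move 4/15 to the remainder.
  remainder 2/5c^3 + 17/10c^2 - 77/15c + 4/15 ≠ 0; add k_5 = 2/5c^3 + 17/10c^2 - 77/15c + 4/15 to the basis.

The other S-polynomials (S(h_1,h_2), S(h_1,h_3), S(h_1,k_4), S(h_3,k_4), S(h_1,k_5), S(h_2,k_5), S(h_3,k_5), S(k_4,k_5)) all reduce to 0 modulo the current basis, so we have a Gröbner basis.
Inter-reduce: drop elements whose leading term is divisible by another's, tail-reduce, and make monic.
Reduced Gröbner basis: {a - 2/5c^2 - 17/10c + 4, b - 4/5c + 3/5, c^3 + 17/4c^2 - 77/6c + 2/3}.

Same reduced basis, so the two generating sets span the same ideal.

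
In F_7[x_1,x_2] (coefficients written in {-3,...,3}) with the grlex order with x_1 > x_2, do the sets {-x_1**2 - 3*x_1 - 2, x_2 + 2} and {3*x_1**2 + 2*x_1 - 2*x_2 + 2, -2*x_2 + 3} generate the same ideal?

Equality of ideals is decidable: compute both reduced Gröbner bases (unique for the ordering) and check whether they agree.
Buchberger on the first generating set:
f_1 = -x_1**2 - 3*x_1 - 2, LT = x_1**2.
f_2 = x_2 + 2, LT = x_2.

The S-polynomials (S(f_1,f_2)) all reduce to 0 modulo the current basis, so we have a Gröbner basis.
Inter-reduce: drop elements whose leading term is divisible by another's, tail-reduce, and make monic.
Reduced Gröbner basis: {x_1**2 + 3*x_1 + 2, x_2 + 2}.

Buchberger on the second generating set:
h_1 = 3*x_1**2 + 2*x_1 - 2*x_2 + 2, LT = x_1**2.
h_2 = -2*x_2 + 3, LT = x_2.

The S-polynomials (S(h_1,h_2)) all reduce to 0 modulo the current basis, so we have a Gröbner basis.
Inter-reduce: drop elements whose leading term is divisible by another's, tail-reduce, and make monic.
Reduced Gröbner basis: {x_1**2 + 3*x_1 + 2, x_2 + 2}.

These coincide, so the ideals are equal.

Yes, the ideals are equal.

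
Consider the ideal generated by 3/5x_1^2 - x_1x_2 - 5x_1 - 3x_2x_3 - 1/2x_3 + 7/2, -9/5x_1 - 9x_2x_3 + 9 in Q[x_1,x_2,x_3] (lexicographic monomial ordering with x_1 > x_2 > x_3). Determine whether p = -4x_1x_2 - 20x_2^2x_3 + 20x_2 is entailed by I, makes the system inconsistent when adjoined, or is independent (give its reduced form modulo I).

First compute the reduced Gröbner basis of I by Buchberger's algorithm.
f_1 = 3/5x_1^2 - x_1x_2 - 5x_1 - 3x_2x_3 - 1/2x_3 + 7/2, LT = x_1^2.
f_2 = -9/5x_1 - 9x_2x_3 + 9, LT = x_1.

S(f_1,f_2): lcm = x_1^2. S = -5x_1x_2x_3 - 5/3x_1x_2 - 10/3x_1 - 5x_2x_3 - 5/6x_3 + 35/6.
  leading term x_1x_2x_3: subtract (25/9x_2x_3)·f_2 from -5x_1x_2x_3 - 5/3x_1x_2 - 10/3x_1 - 5x_2x_3 - 5/6x_3 + 35/6 → -5/3x_1x_2 - 10/3x_1 + 25x_2^2x_3^2 - 30x_2x_3 - 5/6x_3 + 35/6
  leading term x_1x_2: subtract (25/27x_2)·f_2 from -5/3x_1x_2 - 10/3x_1 + 25x_2^2x_3^2 - 30x_2x_3 - 5/6x_3 + 35/6 → -10/3x_1 + 25x_2^2x_3^2 + 25/3x_2^2x_3 - 30x_2x_3 - 25/3x_2 - 5/6x_3 + 35/6
  leading term x_1: subtract (50/27)·f_2 from -10/3x_1 + 25x_2^2x_3^2 + 25/3x_2^2x_3 - 30x_2x_3 - 25/3x_2 - 5/6x_3 + 35/6 → 25x_2^2x_3^2 + 25/3x_2^2x_3 - 40/3x_2x_3 - 25/3x_2 - 5/6x_3 - 65/6
  leading term x_2^2x_3^2: no divisor's leading term divides it; move 25x_2^2x_3^2 to the remainder.
  leading term x_2^2x_3: no divisor's leading term divides it; move 25/3x_2^2x_3 to the remainder.
  leading term x_2x_3: no divisor's leading term divides it; move -40/3x_2x_3 to the remainder.
  leading term x_2: no divisor's leading term divides it; move -25/3x_2 to the remainder.
  leading term x_3: no divisor's leading term divides it; move -5/6x_3 to the remainder.
  leading term 1: no divisor's leading term divides it; move -65/6 to the remainder.
  remainder 25x_2^2x_3^2 + 25/3x_2^2x_3 - 40/3x_2x_3 - 25/3x_2 - 5/6x_3 - 65/6 ≠ 0; add h_3 = 25x_2^2x_3^2 + 25/3x_2^2x_3 - 40/3x_2x_3 - 25/3x_2 - 5/6x_3 - 65/6 to the basis.

The other S-polynomials (S(f_1,h_3), S(f_2,h_3)) all reduce to 0 modulo the current basis, so we have a Gröbner basis.
Inter-reduce: drop elements whose leading term is divisible by another's, tail-reduce, and make monic.
Reduced Gröbner basis: {x_1 + 5x_2x_3 - 5, x_2^2x_3^2 + 1/3x_2^2x_3 - 8/15x_2x_3 - 1/3x_2 - 1/30x_3 - 13/30}.
Label its elements g_1 = x_1 + 5x_2x_3 - 5, g_2 = x_2^2x_3^2 + 1/3x_2^2x_3 - 8/15x_2x_3 - 1/3x_2 - 1/30x_3 - 13/30.

Reduce p = -4x_1x_2 - 20x_2^2x_3 + 20x_2 modulo G:
  leading term x_1x_2: subtract (-4x_2)·g_1 from -4x_1x_2 - 20x_2^2x_3 + 20x_2 → 0
  normal form = 0.
Since the normal form is 0, p ∈ I.

-4x_1x_2 - 20x_2^2x_3 + 20x_2 lies in I (it reduces to 0).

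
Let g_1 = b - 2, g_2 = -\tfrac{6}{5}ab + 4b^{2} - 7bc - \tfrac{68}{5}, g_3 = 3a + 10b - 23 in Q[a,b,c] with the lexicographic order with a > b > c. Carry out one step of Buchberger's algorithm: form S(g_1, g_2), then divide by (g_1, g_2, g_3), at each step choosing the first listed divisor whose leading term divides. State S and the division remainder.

lcm(LM(g_1), LM(g_2)) = ab.
S = (lcm/LT(g_1))·g_1 − (lcm/LT(g_2))·g_2 = -2a + \tfrac{10}{3}b^{2} - \tfrac{35}{6}bc - \tfrac{34}{3}.
Reduce S modulo (g_1, g_2, g_3) in that order:
  leading term a: subtract (-\tfrac{2}{3})·g_3 from -2a + \tfrac{10}{3}b^{2} - \tfrac{35}{6}bc - \tfrac{34}{3} → \tfrac{10}{3}b^{2} - \tfrac{35}{6}bc + \tfrac{20}{3}b - \tfrac{80}{3}
  leading term b^{2}: subtract (\tfrac{10}{3}b)·g_1 from \tfrac{10}{3}b^{2} - \tfrac{35}{6}bc + \tfrac{20}{3}b - \tfrac{80}{3} → -\tfrac{35}{6}bc + \tfrac{40}{3}b - \tfrac{80}{3}
  leading term bc: subtract (-\tfrac{35}{6}c)·g_1 from -\tfrac{35}{6}bc + \tfrac{40}{3}b - \tfrac{80}{3} → \tfrac{40}{3}b - \tfrac{35}{3}c - \tfrac{80}{3}
  leading term b: subtract (\tfrac{40}{3})·g_1 from \tfrac{40}{3}b - \tfrac{35}{3}c - \tfrac{80}{3} → -\tfrac{35}{3}c
  leading term c: no divisor's leading term divides it; move -\tfrac{35}{3}c to the remainder.
The remainder -\tfrac{35}{3}c is nonzero, so it would be added as the next basis element.

S(g_1, g_2) = -2a + \tfrac{10}{3}b^{2} - \tfrac{35}{6}bc - \tfrac{34}{3}; remainder on division = -\tfrac{35}{3}c.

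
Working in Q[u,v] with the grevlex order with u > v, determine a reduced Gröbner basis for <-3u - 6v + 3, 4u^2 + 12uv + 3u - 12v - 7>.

f_1 = -3u - 6v + 3, LT = u.
f_2 = 4u^2 + 12uv + 3u - 12v - 7, LT = u^2.

S(f_1,f_2): lcm = u^2. S = -uv - 7/4u + 3v + 7/4.
  reduce S modulo (f_1, f_2):
  remainder 2v^2 + 11/2v ≠ 0; add g_3 = 2v^2 + 11/2v to the basis.

The other S-polynomials (S(f_1,g_3), S(f_2,g_3)) all reduce to 0 modulo the current basis, so we have a Gröbner basis.
Inter-reduce: drop elements whose leading term is divisible by another's, tail-reduce, and make monic.

G = {v^2 + 11/4v, u + 2v - 1}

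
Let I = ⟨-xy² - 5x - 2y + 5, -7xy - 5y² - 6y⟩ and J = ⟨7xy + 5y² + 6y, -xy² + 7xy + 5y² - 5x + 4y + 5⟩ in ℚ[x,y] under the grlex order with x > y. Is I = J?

Yes, the ideals are equal.

Equality of ideals is decidable: compute both reduced Gröbner bases (unique for the ordering) and check whether they agree.
Buchberger on the first generating set:
f_1 = -xy² - 5x - 2y + 5, LT = xy².
f_2 = -7xy - 5y² - 6y, LT = xy.

S(f_1,f_2): lcm = xy². S = -5/7y³ - 6/7y² + 5x + 2y - 5.
  leading term y³: no divisor's leading term divides it; move -5/7y³ to the remainder.
  leading term y²: no divisor's leading term divides it; move -6/7y² to the remainder.
  leading term x: no divisor's leading term divides it; move 5x to the remainder.
  leading term y: no divisor's leading term divides it; move 2y to the remainder.
  leading term 1: no divisor's leading term divides it; move -5 to the remainder.
  remainder -5/7y³ - 6/7y² + 5x + 2y - 5 ≠ 0; add g_3 = -5/7y³ - 6/7y² + 5x + 2y - 5 to the basis.

S(f_1,g_3): lcm = xy³. S = -6/5xy² + 7x² + 39/5xy + 2y² - 7x - 5y.
  leading term xy²: subtract (6/5)·f_1 from -6/5xy² + 7x² + 39/5xy + 2y² - 7x - 5y → 7x² + 39/5xy + 2y² - x - 13/5y - 6
  leading term x²: no divisor's leading term divides it; move 7x² to the remainder.
  leading term xy: subtract (-39/35)·f_2 from 39/5xy + 2y² - x - 13/5y - 6 → -25/7y² - x - 65/7y - 6
  leading term y²: no divisor's leading term divides it; move -25/7y² to the remainder.
  leading term x: no divisor's leading term divides it; move -x to the remainder.
  leading term y: no divisor's leading term divides it; move -65/7y to the remainder.
  leading term 1: no divisor's leading term divides it; move -6 to the remainder.
  remainder 7x² - 25/7y² - x - 65/7y - 6 ≠ 0; add g_4 = 7x² - 25/7y² - x - 65/7y - 6 to the basis.

The other S-polynomials (S(f_2,g_3), S(f_1,g_4), S(f_2,g_4), S(g_3,g_4)) all reduce to 0 modulo the current basis, so we have a Gröbner basis.
Inter-reduce: drop elements whose leading term is divisible by another's, tail-reduce, and make monic.
Reduced Gröbner basis: {y³ + 6/5y² - 7x - 14/5y + 7, x² - 25/49y² - 1/7x - 65/49y - 6/7, xy + 5/7y² + 6/7y}.

Buchberger on the second generating set:
h_1 = 7xy + 5y² + 6y, LT = xy.
h_2 = -xy² + 7xy + 5y² - 5x + 4y + 5, LT = xy².

S(h_1,h_2): lcm = xy². S = 5/7y³ + 7xy + 41/7y² - 5x + 4y + 5.
  leading term y³: no divisor's leading term divides it; move 5/7y³ to the remainder.
  leading term xy: subtract (1)·h_1 from 7xy + 41/7y² - 5x + 4y + 5 → 6/7y² - 5x - 2y + 5
  leading term y²: no divisor's leading term divides it; move 6/7y² to the remainder.
  leading term x: no divisor's leading term divides it; move -5x to the remainder.
  leading term y: no divisor's leading term divides it; move -2y to the remainder.
  leading term 1: no divisor's leading term divides it; move 5 to the remainder.
  remainder 5/7y³ + 6/7y² - 5x - 2y + 5 ≠ 0; add k_3 = 5/7y³ + 6/7y² - 5x - 2y + 5 to the basis.

S(h_1,k_3): lcm = xy³. S = 5/7y⁴ - 6/5xy² + 6/7y³ + 7x² + 14/5xy - 7x.
  leading term y⁴: subtract (y)·k_3 from 5/7y⁴ - 6/5xy² + 6/7y³ + 7x² + 14/5xy - 7x → -6/5xy² + 7x² + 39/5xy + 2y² - 7x - 5y
  leading term xy²: subtract (-6/35y)·h_1 from -6/5xy² + 7x² + 39/5xy + 2y² - 7x - 5y → 6/7y³ + 7x² + 39/5xy + 106/35y² - 7x - 5y
  leading term y³: subtract (6/5)·k_3 from 6/7y³ + 7x² + 39/5xy + 106/35y² - 7x - 5y → 7x² + 39/5xy + 2y² - x - 13/5y - 6
  leading term x²: no divisor's leading term divides it; move 7x² to the remainder.
  leading term xy: subtract (39/35)·h_1 from 39/5xy + 2y² - x - 13/5y - 6 → -25/7y² - x - 65/7y - 6
  leading term y²: no divisor's leading term divides it; move -25/7y² to the remainder.
  leading term x: no divisor's leading term divides it; move -x to the remainder.
  leading term y: no divisor's leading term divides it; move -65/7y to the remainder.
  leading term 1: no divisor's leading term divides it; move -6 to the remainder.
  remainder 7x² - 25/7y² - x - 65/7y - 6 ≠ 0; add k_4 = 7x² - 25/7y² - x - 65/7y - 6 to the basis.

The other S-polynomials (S(h_2,k_3), S(h_1,k_4), S(h_2,k_4), S(k_3,k_4)) all reduce to 0 modulo the current basis, so we have a Gröbner basis.
Inter-reduce: drop elements whose leading term is divisible by another's, tail-reduce, and make monic.
Reduced Gröbner basis: {y³ + 6/5y² - 7x - 14/5y + 7, x² - 25/49y² - 1/7x - 65/49y - 6/7, xy + 5/7y² + 6/7y}.

The two bases agree; hence the ideals are identical.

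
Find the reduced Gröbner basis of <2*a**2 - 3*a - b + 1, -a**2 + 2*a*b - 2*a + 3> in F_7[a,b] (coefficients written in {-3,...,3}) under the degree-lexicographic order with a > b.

G = {a**2 + 2*a + 3*b - 3, a*b - 2*b, b**2 - 3*b}

The reduced Gröbner basis is the canonical form of the ideal for this ordering.

f_1 = 2*a**2 - 3*a - b + 1, LT = a**2.
f_2 = -a**2 + 2*a*b - 2*a + 3, LT = a**2.

S(f_1,f_2): lcm = a**2. S = 2*a*b + 3*b.
  leading term a*b: no divisor's leading term divides it; move 2*a*b to the remainder.
  leading term b: no divisor's leading term divides it; move 3*b to the remainder.
  remainder 2*a*b + 3*b ≠ 0; add g_3 = 2*a*b + 3*b to the basis.

S(f_1,g_3): lcm = a**2*b. S = -3*a*b + 3*b**2 - 3*b.
  leading term a*b: subtract (2)·g_3 from -3*a*b + 3*b**2 - 3*b → 3*b**2 - 2*b
  leading term b**2: no divisor's leading term divides it; move 3*b**2 to the remainder.
  leading term b: no divisor's leading term divides it; move -2*b to the remainder.
  remainder 3*b**2 - 2*b ≠ 0; add g_4 = 3*b**2 - 2*b to the basis.

The other S-polynomials (S(f_2,g_3), S(f_1,g_4), S(f_2,g_4), S(g_3,g_4)) all reduce to 0 modulo the current basis, so we have a Gröbner basis.
Inter-reduce: drop elements whose leading term is divisible by another's, tail-reduce, and make monic.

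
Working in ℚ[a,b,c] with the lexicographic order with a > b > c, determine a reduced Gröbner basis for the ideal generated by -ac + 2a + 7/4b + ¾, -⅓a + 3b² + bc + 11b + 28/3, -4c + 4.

Buchberger's algorithm terminates because the ascending chain of leading-term ideals stabilizes.

f_1 = -ac + 2a + 7/4b + ¾, LT = ac.
f_2 = -⅓a + 3b² + bc + 11b + 28/3, LT = a.
f_3 = -4c + 4, LT = c.

S(f_1,f_2): lcm = ac. S = -2a + 9b²c + 3bc² + 33bc - 7/4b + 28c - ¾.
  leading term a: subtract (6)·f_2 from -2a + 9b²c + 3bc² + 33bc - 7/4b + 28c - ¾ → 9b²c - 18b² + 3bc² + 27bc - 271/4b + 28c - 227/4
  leading term b²c: subtract (-9/4b²)·f_3 from 9b²c - 18b² + 3bc² + 27bc - 271/4b + 28c - 227/4 → -9b² + 3bc² + 27bc - 271/4b + 28c - 227/4
  leading term b²: no divisor's leading term divides it; move -9b² to the remainder.
  leading term bc²: subtract (-¾bc)·f_3 from 3bc² + 27bc - 271/4b + 28c - 227/4 → 30bc - 271/4b + 28c - 227/4
  leading term bc: subtract (-15/2b)·f_3 from 30bc - 271/4b + 28c - 227/4 → -151/4b + 28c - 227/4
  leading term b: no divisor's leading term divides it; move -151/4b to the remainder.
  leading term c: subtract (-7)·f_3 from 28c - 227/4 → -115/4
  leading term 1: no divisor's leading term divides it; move -115/4 to the remainder.
  remainder -9b² - 151/4b - 115/4 ≠ 0; add g_4 = -9b² - 151/4b - 115/4 to the basis.

The other S-polynomials (S(f_1,f_3), S(f_2,f_3), S(f_1,g_4), S(f_2,g_4), S(f_3,g_4)) all reduce to 0 modulo the current basis, so we have a Gröbner basis.
Inter-reduce: drop elements whose leading term is divisible by another's, tail-reduce, and make monic.

G = {a + 7/4b + ¾, b² + 151/36b + 115/36, c - 1}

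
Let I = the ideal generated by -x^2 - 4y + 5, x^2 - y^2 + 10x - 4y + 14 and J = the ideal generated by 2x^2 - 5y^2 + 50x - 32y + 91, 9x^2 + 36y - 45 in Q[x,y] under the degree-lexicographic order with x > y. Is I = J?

No, the ideals differ.

Two ideals are equal iff their reduced Gröbner bases coincide (the reduced basis is unique for a fixed ordering).
Buchberger on the first generating set:
f_1 = -x^2 - 4y + 5, LT = x^2.
f_2 = x^2 - y^2 + 10x - 4y + 14, LT = x^2.

S(f_1,f_2): lcm = x^2. S = y^2 - 10x + 8y - 19.
  reduce S modulo (f_1, f_2):
  remainder y^2 - 10x + 8y - 19 ≠ 0; add g_3 = y^2 - 10x + 8y - 19 to the basis.

The other S-polynomials (S(f_1,g_3), S(f_2,g_3)) all reduce to 0 modulo the current basis, so we have a Gröbner basis.
Inter-reduce: drop elements whose leading term is divisible by another's, tail-reduce, and make monic.
Reduced Gröbner basis: {x^2 + 4y - 5, y^2 - 10x + 8y - 19}.

Buchberger on the second generating set:
h_1 = 2x^2 - 5y^2 + 50x - 32y + 91, LT = x^2.
h_2 = 9x^2 + 36y - 45, LT = x^2.

S(h_1,h_2): lcm = x^2. S = -5/2y^2 + 25x - 20y + 101/2.
  reduce S modulo (h_1, h_2):
  remainder -5/2y^2 + 25x - 20y + 101/2 ≠ 0; add k_3 = -5/2y^2 + 25x - 20y + 101/2 to the basis.

The other S-polynomials (S(h_1,k_3), S(h_2,k_3)) all reduce to 0 modulo the current basis, so we have a Gröbner basis.
Inter-reduce: drop elements whose leading term is divisible by another's, tail-reduce, and make monic.
Reduced Gröbner basis: {x^2 + 4y - 5, y^2 - 10x + 8y - 101/5}.

These differ, so the ideals are not equal.
The same test decides containment: I ⊆ J iff every generator of I reduces to 0 modulo a Gröbner basis of J.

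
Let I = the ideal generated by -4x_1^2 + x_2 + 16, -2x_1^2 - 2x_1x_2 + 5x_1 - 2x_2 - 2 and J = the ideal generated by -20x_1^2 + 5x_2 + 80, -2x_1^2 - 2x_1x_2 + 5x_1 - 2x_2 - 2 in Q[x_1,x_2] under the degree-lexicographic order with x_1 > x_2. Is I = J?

Yes, the ideals are equal.

For a fixed monomial order, each ideal has a unique reduced Gröbner basis; comparing bases decides equality.
Buchberger on the first generating set:
f_1 = -4x_1^2 + x_2 + 16, LT = x_1^2.
f_2 = -2x_1^2 - 2x_1x_2 + 5x_1 - 2x_2 - 2, LT = x_1^2.

S(f_1,f_2): lcm = x_1^2. S = -x_1x_2 + 5/2x_1 - 5/4x_2 - 5.
  leading term x_1x_2: no divisor's leading term divides it; move -x_1x_2 to the remainder.
  leading term x_1: no divisor's leading term divides it; move 5/2x_1 to the remainder.
  leading term x_2: no divisor's leading term divides it; move -5/4x_2 to the remainder.
  leading term 1: no divisor's leading term divides it; move -5 to the remainder.
  remainder -x_1x_2 + 5/2x_1 - 5/4x_2 - 5 ≠ 0; add g_3 = -x_1x_2 + 5/2x_1 - 5/4x_2 - 5 to the basis.

S(f_1,g_3): lcm = x_1^2x_2. S = 5/2x_1^2 - 5/4x_1x_2 - 1/4x_2^2 - 5x_1 - 4x_2.
  leading term x_1^2: subtract (-5/8)·f_1 from 5/2x_1^2 - 5/4x_1x_2 - 1/4x_2^2 - 5x_1 - 4x_2 → -5/4x_1x_2 - 1/4x_2^2 - 5x_1 - 27/8x_2 + 10
  leading term x_1x_2: subtract (5/4)·g_3 from -5/4x_1x_2 - 1/4x_2^2 - 5x_1 - 27/8x_2 + 10 → -1/4x_2^2 - 65/8x_1 - 29/16x_2 + 65/4
  leading term x_2^2: no divisor's leading term divides it; move -1/4x_2^2 to the remainder.
  leading term x_1: no divisor's leading term divides it; move -65/8x_1 to the remainder.
  leading term x_2: no divisor's leading term divides it; move -29/16x_2 to the remainder.
  leading term 1: no divisor's leading term divides it; move 65/4 to the remainder.
  remainder -1/4x_2^2 - 65/8x_1 - 29/16x_2 + 65/4 ≠ 0; add g_4 = -1/4x_2^2 - 65/8x_1 - 29/16x_2 + 65/4 to the basis.

The other S-polynomials (S(f_2,g_3), S(f_1,g_4), S(f_2,g_4), S(g_3,g_4)) all reduce to 0 modulo the current basis, so we have a Gröbner basis.
Inter-reduce: drop elements whose leading term is divisible by another's, tail-reduce, and make monic.
Reduced Gröbner basis: {x_1^2 - 1/4x_2 - 4, x_1x_2 - 5/2x_1 + 5/4x_2 + 5, x_2^2 + 65/2x_1 + 29/4x_2 - 65}.

Buchberger on the second generating set:
h_1 = -20x_1^2 + 5x_2 + 80, LT = x_1^2.
h_2 = -2x_1^2 - 2x_1x_2 + 5x_1 - 2x_2 - 2, LT = x_1^2.

S(h_1,h_2): lcm = x_1^2. S = -x_1x_2 + 5/2x_1 - 5/4x_2 - 5.
  leading term x_1x_2: no divisor's leading term divides it; move -x_1x_2 to the remainder.
  leading term x_1: no divisor's leading term divides it; move 5/2x_1 to the remainder.
  leading term x_2: no divisor's leading term divides it; move -5/4x_2 to the remainder.
  leading term 1: no divisor's leading term divides it; move -5 to the remainder.
  remainder -x_1x_2 + 5/2x_1 - 5/4x_2 - 5 ≠ 0; add k_3 = -x_1x_2 + 5/2x_1 - 5/4x_2 - 5 to the basis.

S(h_1,k_3): lcm = x_1^2x_2. S = 5/2x_1^2 - 5/4x_1x_2 - 1/4x_2^2 - 5x_1 - 4x_2.
  leading term x_1^2: subtract (-1/8)·h_1 from 5/2x_1^2 - 5/4x_1x_2 - 1/4x_2^2 - 5x_1 - 4x_2 → -5/4x_1x_2 - 1/4x_2^2 - 5x_1 - 27/8x_2 + 10
  leading term x_1x_2: subtract (5/4)·k_3 from -5/4x_1x_2 - 1/4x_2^2 - 5x_1 - 27/8x_2 + 10 → -1/4x_2^2 - 65/8x_1 - 29/16x_2 + 65/4
  leading term x_2^2: no divisor's leading term divides it; move -1/4x_2^2 to the remainder.
  leading term x_1: no divisor's leading term divides it; move -65/8x_1 to the remainder.
  leading term x_2: no divisor's leading term divides it; move -29/16x_2 to the remainder.
  leading term 1: no divisor's leading term divides it; move 65/4 to the remainder.
  remainder -1/4x_2^2 - 65/8x_1 - 29/16x_2 + 65/4 ≠ 0; add k_4 = -1/4x_2^2 - 65/8x_1 - 29/16x_2 + 65/4 to the basis.

The other S-polynomials (S(h_2,k_3), S(h_1,k_4), S(h_2,k_4), S(k_3,k_4)) all reduce to 0 modulo the current basis, so we have a Gröbner basis.
Inter-reduce: drop elements whose leading term is divisible by another's, tail-reduce, and make monic.
Reduced Gröbner basis: {x_1^2 - 1/4x_2 - 4, x_1x_2 - 5/2x_1 + 5/4x_2 + 5, x_2^2 + 65/2x_1 + 29/4x_2 - 65}.

Same reduced basis, so the two generating sets span the same ideal.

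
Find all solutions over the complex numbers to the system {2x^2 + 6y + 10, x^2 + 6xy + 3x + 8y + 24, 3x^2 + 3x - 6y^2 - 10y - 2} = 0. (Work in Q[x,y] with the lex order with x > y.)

Compute a lex Gröbner basis by Buchberger's algorithm.
f_1 = 2x^2 + 6y + 10, LT = x^2.
f_2 = x^2 + 6xy + 3x + 8y + 24, LT = x^2.
f_3 = 3x^2 + 3x - 6y^2 - 10y - 2, LT = x^2.

S(f_1,f_2): lcm = x^2. S = -6xy - 3x - 5y - 19.
  reduce S modulo (f_1, f_2, f_3):
  remainder -6xy - 3x - 5y - 19 ≠ 0; add h_4 = -6xy - 3x - 5y - 19 to the basis.

S(f_1,f_3): lcm = x^2. S = -x + 2y^2 + 19/3y + 17/3.
  reduce S modulo (f_1, f_2, f_3, h_4):
  remainder -x + 2y^2 + 19/3y + 17/3 ≠ 0; add h_5 = -x + 2y^2 + 19/3y + 17/3 to the basis.

S(f_1,h_4): lcm = x^2y. S = -1/2x^2 - 5/6xy - 19/6x + 3y^2 + 5y.
  reduce S modulo (f_1, f_2, f_3, h_4, h_5):
  remainder -5/2y^2 - 92/9y - 94/9 ≠ 0; add h_6 = -5/2y^2 - 92/9y - 94/9 to the basis.

S(f_3,h_4): lcm = x^2y. S = -1/2x^2 + 1/6xy - 19/6x - 2y^3 - 10/3y^2 - 2/3y.
  reduce S modulo (f_1, f_2, f_3, h_4, h_5, h_6):
  remainder -9647/2025y - 19294/2025 ≠ 0; add h_7 = -9647/2025y - 19294/2025 to the basis.

The other S-polynomials (S(f_2,f_3), S(f_2,h_4), S(f_1,h_5), S(f_2,h_5), S(f_3,h_5), S(h_4,h_5), S(f_1,h_6), S(f_2,h_6), S(f_3,h_6), S(h_4,h_6), S(h_5,h_6), S(f_1,h_7), S(f_2,h_7), S(f_3,h_7), S(h_4,h_7), S(h_5,h_7), S(h_6,h_7)) all reduce to 0 modulo the current basis, so we have a Gröbner basis.
Inter-reduce: drop elements whose leading term is divisible by another's, tail-reduce, and make monic.
Reduced Gröbner basis: {x - 1, y + 2}.

A lex Gröbner basis eliminates variables successively. Here y + 2 depends only on y, with roots {-2}; lifting each root through the earlier basis elements recovers the full solutions.
  y = -2: the earlier basis element becomes x - 1 = 0, giving x = 1 — point (1, -2).

{(1, -2)}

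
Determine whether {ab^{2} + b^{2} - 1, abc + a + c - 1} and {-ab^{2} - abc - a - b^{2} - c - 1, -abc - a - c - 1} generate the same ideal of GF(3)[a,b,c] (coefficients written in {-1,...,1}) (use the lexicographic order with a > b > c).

No, the ideals differ.

Two ideals are equal iff their reduced Gröbner bases coincide (the reduced basis is unique for a fixed ordering).
Buchberger on the first generating set:
f_1 = ab^{2} + b^{2} - 1, LT = ab^{2}.
f_2 = abc + a + c - 1, LT = abc.

S(f_1,f_2): lcm = ab^{2}c. S = -ab + b^{2}c - bc + b - c.
  leading term ab: no divisor's leading term divides it; move -ab to the remainder.
  leading term b^{2}c: no divisor's leading term divides it; move b^{2}c to the remainder.
  leading term bc: no divisor's leading term divides it; move -bc to the remainder.
  leading term b: no divisor's leading term divides it; move b to the remainder.
  leading term c: no divisor's leading term divides it; move -c to the remainder.
  remainder -ab + b^{2}c - bc + b - c ≠ 0; add g_3 = -ab + b^{2}c - bc + b - c to the basis.

S(f_1,g_3): lcm = ab^{2}. S = b^{3}c - b^{2}c - b^{2} - bc - 1.
  leading term b^{3}c: no divisor's leading term divides it; move b^{3}c to the remainder.
  leading term b^{2}c: no divisor's leading term divides it; move -b^{2}c to the remainder.
  leading term b^{2}: no divisor's leading term divides it; move -b^{2} to the remainder.
  leading term bc: no divisor's leading term divides it; move -bc to the remainder.
  leading term 1: no divisor's leading term divides it; move -1 to the remainder.
  remainder b^{3}c - b^{2}c - b^{2} - bc - 1 ≠ 0; add g_4 = b^{3}c - b^{2}c - b^{2} - bc - 1 to the basis.

S(f_2,g_3): lcm = abc. S = a + b^{2}c^{2} - bc^{2} + bc - c^{2} + c - 1.
  leading term a: no divisor's leading term divides it; move a to the remainder.
  leading term b^{2}c^{2}: no divisor's leading term divides it; move b^{2}c^{2} to the remainder.
  leading term bc^{2}: no divisor's leading term divides it; move -bc^{2} to the remainder.
  leading term bc: no divisor's leading term divides it; move bc to the remainder.
  leading term c^{2}: no divisor's leading term divides it; move -c^{2} to the remainder.
  leading term c: no divisor's leading term divides it; move c to the remainder.
  leading term 1: no divisor's leading term divides it; move -1 to the remainder.
  remainder a + b^{2}c^{2} - bc^{2} + bc - c^{2} + c - 1 ≠ 0; add g_5 = a + b^{2}c^{2} - bc^{2} + bc - c^{2} + c - 1 to the basis.

The other S-polynomials (S(f_1,g_4), S(f_2,g_4), S(g_3,g_4), S(f_1,g_5), S(f_2,g_5), S(g_3,g_5), S(g_4,g_5)) all reduce to 0 modulo the current basis, so we have a Gröbner basis.
Inter-reduce: drop elements whose leading term is divisible by another's, tail-reduce, and make monic.
Reduced Gröbner basis: {a + b^{2}c^{2} - bc^{2} + bc - c^{2} + c - 1, b^{3}c - b^{2}c - b^{2} - bc - 1}.

Buchberger on the second generating set:
h_1 = -ab^{2} - abc - a - b^{2} - c - 1, LT = ab^{2}.
h_2 = -abc - a - c - 1, LT = abc.

S(h_1,h_2): lcm = ab^{2}c. S = abc^{2} - ab + ac + b^{2}c - bc - b + c^{2} + c.
  leading term abc^{2}: subtract (-c)·h_2 from abc^{2} - ab + ac + b^{2}c - bc - b + c^{2} + c → -ab + b^{2}c - bc - b
  leading term ab: no divisor's leading term divides it; move -ab to the remainder.
  leading term b^{2}c: no divisor's leading term divides it; move b^{2}c to the remainder.
  leading term bc: no divisor's leading term divides it; move -bc to the remainder.
  leading term b: no divisor's leading term divides it; move -b to the remainder.
  remainder -ab + b^{2}c - bc - b ≠ 0; add k_3 = -ab + b^{2}c - bc - b to the basis.

S(h_1,k_3): lcm = ab^{2}. S = abc + a + b^{3}c - b^{2}c + c + 1.
  leading term abc: subtract (-1)·h_2 from abc + a + b^{3}c - b^{2}c + c + 1 → b^{3}c - b^{2}c
  leading term b^{3}c: no divisor's leading term divides it; move b^{3}c to the remainder.
  leading term b^{2}c: no divisor's leading term divides it; move -b^{2}c to the remainder.
  remainder b^{3}c - b^{2}c ≠ 0; add k_4 = b^{3}c - b^{2}c to the basis.

S(h_2,k_3): lcm = abc. S = a + b^{2}c^{2} - bc^{2} - bc + c + 1.
  leading term a: no divisor's leading term divides it; move a to the remainder.
  leading term b^{2}c^{2}: no divisor's leading term divides it; move b^{2}c^{2} to the remainder.
  leading term bc^{2}: no divisor's leading term divides it; move -bc^{2} to the remainder.
  leading term bc: no divisor's leading term divides it; move -bc to the remainder.
  leading term c: no divisor's leading term divides it; move c to the remainder.
  leading term 1: no divisor's leading term divides it; move 1 to the remainder.
  remainder a + b^{2}c^{2} - bc^{2} - bc + c + 1 ≠ 0; add k_5 = a + b^{2}c^{2} - bc^{2} - bc + c + 1 to the basis.

The other S-polynomials (S(h_1,k_4), S(h_2,k_4), S(k_3,k_4), S(h_1,k_5), S(h_2,k_5), S(k_3,k_5), S(k_4,k_5)) all reduce to 0 modulo the current basis, so we have a Gröbner basis.
Inter-reduce: drop elements whose leading term is divisible by another's, tail-reduce, and make monic.
Reduced Gröbner basis: {a + b^{2}c^{2} - bc^{2} - bc + c + 1, b^{3}c - b^{2}c}.

The bases are distinct; the ideals are different.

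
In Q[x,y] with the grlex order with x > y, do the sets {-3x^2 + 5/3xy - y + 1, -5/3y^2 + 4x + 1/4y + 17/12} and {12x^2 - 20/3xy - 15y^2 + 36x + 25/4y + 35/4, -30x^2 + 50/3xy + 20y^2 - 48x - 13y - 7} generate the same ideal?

Two ideals are equal iff their reduced Gröbner bases coincide (the reduced basis is unique for a fixed ordering).
Buchberger on the first generating set:
f_1 = -3x^2 + 5/3xy - y + 1, LT = x^2.
f_2 = -5/3y^2 + 4x + 1/4y + 17/12, LT = y^2.

The S-polynomials (S(f_1,f_2)) all reduce to 0 modulo the current basis, so we have a Gröbner basis.
Inter-reduce: drop elements whose leading term is divisible by another's, tail-reduce, and make monic.
Reduced Gröbner basis: {x^2 - 5/9xy + 1/3y - 1/3, y^2 - 12/5x - 3/20y - 17/20}.

Buchberger on the second generating set:
h_1 = 12x^2 - 20/3xy - 15y^2 + 36x + 25/4y + 35/4, LT = x^2.
h_2 = -30x^2 + 50/3xy + 20y^2 - 48x - 13y - 7, LT = x^2.

S(h_1,h_2): lcm = x^2. S = -7/12y^2 + 7/5x + 7/80y + 119/240.
  reduce S modulo (h_1, h_2):
  remainder -7/12y^2 + 7/5x + 7/80y + 119/240 ≠ 0; add k_3 = -7/12y^2 + 7/5x + 7/80y + 119/240 to the basis.

The other S-polynomials (S(h_1,k_3), S(h_2,k_3)) all reduce to 0 modulo the current basis, so we have a Gröbner basis.
Inter-reduce: drop elements whose leading term is divisible by another's, tail-reduce, and make monic.
Reduced Gröbner basis: {x^2 - 5/9xy + 1/3y - 1/3, y^2 - 12/5x - 3/20y - 17/20}.

Same reduced basis, so the two generating sets span the same ideal.
The same test decides containment: I ⊆ J iff every generator of I reduces to 0 modulo a Gröbner basis of J.

Yes, the ideals are equal.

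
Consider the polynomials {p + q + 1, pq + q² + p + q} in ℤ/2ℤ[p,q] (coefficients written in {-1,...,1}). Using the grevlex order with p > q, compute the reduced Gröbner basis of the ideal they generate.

f_1 = p + q + 1, LT = p.
f_2 = pq + q² + p + q, LT = pq.

S(f_1,f_2): lcm = pq. S = p.
  leading term p: subtract (1)·f_1 from p → q + 1
  leading term q: no divisor's leading term divides it; move q to the remainder.
  leading term 1: no divisor's leading term divides it; move 1 to the remainder.
  remainder q + 1 ≠ 0; add g_3 = q + 1 to the basis.

The other S-polynomials (S(f_1,g_3), S(f_2,g_3)) all reduce to 0 modulo the current basis, so we have a Gröbner basis.
Inter-reduce: drop elements whose leading term is divisible by another's, tail-reduce, and make monic.

G = {p, q + 1}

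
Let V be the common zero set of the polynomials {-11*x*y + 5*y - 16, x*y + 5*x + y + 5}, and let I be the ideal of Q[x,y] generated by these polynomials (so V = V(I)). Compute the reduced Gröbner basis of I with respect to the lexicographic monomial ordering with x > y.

f_1 = -11*x*y + 5*y - 16, LT = x*y.
f_2 = x*y + 5*x + y + 5, LT = x*y.

S(f_1,f_2): lcm = x*y. S = -5*x - 16/11*y - 39/11.
  leading term x: no divisor's leading term divides it; move -5*x to the remainder.
  leading term y: no divisor's leading term divides it; move -16/11*y to the remainder.
  leading term 1: no divisor's leading term divides it; move -39/11 to the remainder.
  remainder -5*x - 16/11*y - 39/11 ≠ 0; add g_3 = -5*x - 16/11*y - 39/11 to the basis.

S(f_1,g_3): lcm = x*y. S = -16/55*y**2 - 64/55*y + 16/11.
  leading term y**2: no divisor's leading term divides it; move -16/55*y**2 to the remainder.
  leading term y: no divisor's leading term divides it; move -64/55*y to the remainder.
  leading term 1: no divisor's leading term divides it; move 16/11 to the remainder.
  remainder -16/55*y**2 - 64/55*y + 16/11 ≠ 0; add g_4 = -16/55*y**2 - 64/55*y + 16/11 to the basis.

The other S-polynomials (S(f_2,g_3), S(f_1,g_4), S(f_2,g_4), S(g_3,g_4)) all reduce to 0 modulo the current basis, so we have a Gröbner basis.
Inter-reduce: drop elements whose leading term is divisible by another's, tail-reduce, and make monic.

G = {x + 16/55*y + 39/55, y**2 + 4*y - 5}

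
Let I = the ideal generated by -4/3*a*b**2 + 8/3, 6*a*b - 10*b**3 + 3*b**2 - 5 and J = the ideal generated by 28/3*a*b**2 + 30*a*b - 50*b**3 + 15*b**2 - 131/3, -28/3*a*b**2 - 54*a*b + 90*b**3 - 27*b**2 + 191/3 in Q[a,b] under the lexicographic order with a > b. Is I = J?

Two ideals are equal iff their reduced Gröbner bases coincide (the reduced basis is unique for a fixed ordering).
Buchberger on the first generating set:
f_1 = -4/3*a*b**2 + 8/3, LT = a*b**2.
f_2 = 6*a*b - 10*b**3 + 3*b**2 - 5, LT = a*b.

S(f_1,f_2): lcm = a*b**2. S = 5/3*b**4 - 1/2*b**3 + 5/6*b - 2.
  reduce S modulo (f_1, f_2):
  remainder 5/3*b**4 - 1/2*b**3 + 5/6*b - 2 ≠ 0; add g_3 = 5/3*b**4 - 1/2*b**3 + 5/6*b - 2 to the basis.

S(f_1,g_3): lcm = a*b**4. S = 3/10*a*b**3 - 1/2*a*b + 6/5*a - 2*b**2.
  reduce S modulo (f_1, f_2, g_3):
  remainder 6/5*a - 5/6*b**3 - 7/4*b**2 + 3/5*b - 5/12 ≠ 0; add g_4 = 6/5*a - 5/6*b**3 - 7/4*b**2 + 3/5*b - 5/12 to the basis.

The other S-polynomials (S(f_2,g_3), S(f_1,g_4), S(f_2,g_4), S(g_3,g_4)) all reduce to 0 modulo the current basis, so we have a Gröbner basis.
Inter-reduce: drop elements whose leading term is divisible by another's, tail-reduce, and make monic.
Reduced Gröbner basis: {a - 25/36*b**3 - 35/24*b**2 + 1/2*b - 25/72, b**4 - 3/10*b**3 + 1/2*b - 6/5}.

Buchberger on the second generating set:
h_1 = 28/3*a*b**2 + 30*a*b - 50*b**3 + 15*b**2 - 131/3, LT = a*b**2.
h_2 = -28/3*a*b**2 - 54*a*b + 90*b**3 - 27*b**2 + 191/3, LT = a*b**2.

S(h_1,h_2): lcm = a*b**2. S = -18/7*a*b + 30/7*b**3 - 9/7*b**2 + 15/7.
  reduce S modulo (h_1, h_2):
  remainder -18/7*a*b + 30/7*b**3 - 9/7*b**2 + 15/7 ≠ 0; add k_3 = -18/7*a*b + 30/7*b**3 - 9/7*b**2 + 15/7 to the basis.

S(h_1,k_3): lcm = a*b**2. S = 45/14*a*b + 5/3*b**4 - 41/7*b**3 + 45/28*b**2 + 5/6*b - 131/28.
  reduce S modulo (h_1, h_2, k_3):
  remainder 5/3*b**4 - 1/2*b**3 + 5/6*b - 2 ≠ 0; add k_4 = 5/3*b**4 - 1/2*b**3 + 5/6*b - 2 to the basis.

S(h_1,k_4): lcm = a*b**4. S = 123/35*a*b**3 - 1/2*a*b + 6/5*a - 75/14*b**5 + 45/28*b**4 - 131/28*b**2.
  reduce S modulo (h_1, h_2, k_3, k_4):
  remainder 6/5*a - 5/6*b**3 - 7/4*b**2 + 3/5*b - 5/12 ≠ 0; add k_5 = 6/5*a - 5/6*b**3 - 7/4*b**2 + 3/5*b - 5/12 to the basis.

The other S-polynomials (S(h_2,k_3), S(h_2,k_4), S(k_3,k_4), S(h_1,k_5), S(h_2,k_5), S(k_3,k_5), S(k_4,k_5)) all reduce to 0 modulo the current basis, so we have a Gröbner basis.
Inter-reduce: drop elements whose leading term is divisible by another's, tail-reduce, and make monic.
Reduced Gröbner basis: {a - 25/36*b**3 - 35/24*b**2 + 1/2*b - 25/72, b**4 - 3/10*b**3 + 1/2*b - 6/5}.

Same reduced basis, so the two generating sets span the same ideal.

Yes, the ideals are equal.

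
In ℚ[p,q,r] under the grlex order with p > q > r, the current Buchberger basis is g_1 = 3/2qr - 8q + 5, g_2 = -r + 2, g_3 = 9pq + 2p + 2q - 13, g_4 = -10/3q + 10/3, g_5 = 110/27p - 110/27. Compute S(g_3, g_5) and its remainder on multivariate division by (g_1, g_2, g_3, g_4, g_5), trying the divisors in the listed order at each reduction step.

lcm(LM(g_3), LM(g_5)) = pq.
S = (lcm/LT(g_3))·g_3 − (lcm/LT(g_5))·g_5 = 2/9p + 11/9q - 13/9.
Reduce S modulo (g_1, g_2, g_3, g_4, g_5) in that order:
  leading term p: subtract (3/55)·g_5 from 2/9p + 11/9q - 13/9 → 11/9q - 11/9
  leading term q: subtract (-11/30)·g_4 from 11/9q - 11/9 → 0
The remainder is 0, so this S-polynomial contributes no new basis element.

S(g_3, g_5) = 2/9p + 11/9q - 13/9; remainder on division = 0.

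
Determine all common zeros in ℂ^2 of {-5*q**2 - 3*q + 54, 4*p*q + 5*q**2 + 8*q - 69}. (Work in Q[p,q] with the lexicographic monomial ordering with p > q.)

Compute a lex Gröbner basis by Buchberger's algorithm.
f_1 = -5*q**2 - 3*q + 54, LT = q**2.
f_2 = 4*p*q + 5*q**2 + 8*q - 69, LT = p*q.

S(f_1,f_2): lcm = p*q**2. S = 3/5*p*q - 54/5*p - 5/4*q**3 - 2*q**2 + 69/4*q.
  leading term p*q: subtract (3/20)·f_2 from 3/5*p*q - 54/5*p - 5/4*q**3 - 2*q**2 + 69/4*q → -54/5*p - 5/4*q**3 - 11/4*q**2 + 321/20*q + 207/20
  leading term p: no divisor's leading term divides it; move -54/5*p to the remainder.
  leading term q**3: subtract (1/4*q)·f_1 from -5/4*q**3 - 11/4*q**2 + 321/20*q + 207/20 → -2*q**2 + 51/20*q + 207/20
  leading term q**2: subtract (2/5)·f_1 from -2*q**2 + 51/20*q + 207/20 → 15/4*q - 45/4
  leading term q: no divisor's leading term divides it; move 15/4*q to the remainder.
  leading term 1: no divisor's leading term divides it; move -45/4 to the remainder.
  remainder -54/5*p + 15/4*q - 45/4 ≠ 0; add h_3 = -54/5*p + 15/4*q - 45/4 to the basis.

The other S-polynomials (S(f_1,h_3), S(f_2,h_3)) all reduce to 0 modulo the current basis, so we have a Gröbner basis.
Inter-reduce: drop elements whose leading term is divisible by another's, tail-reduce, and make monic.
Reduced Gröbner basis: {p - 25/72*q + 25/24, q**2 + 3/5*q - 54/5}.

Elimination: the polynomial q**2 + 3/5*q - 54/5 lies in the elimination ideal for q, so q ∈ {-18/5, 3}. For each such q, the remaining basis elements (now univariate) give the rest of the solution.
  q = -18/5: the earlier basis element becomes p + 55/24 = 0, giving p = -55/24 — point (-55/24, -18/5).
  q = 3: the earlier basis element becomes p = 0, giving p = 0 — point (0, 3).
Substituting each solution back into the original system confirms all equations vanish.
A lex Gröbner basis triangularizes the system, enabling back-substitution.

{(-55/24, -18/5), (0, 3)}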